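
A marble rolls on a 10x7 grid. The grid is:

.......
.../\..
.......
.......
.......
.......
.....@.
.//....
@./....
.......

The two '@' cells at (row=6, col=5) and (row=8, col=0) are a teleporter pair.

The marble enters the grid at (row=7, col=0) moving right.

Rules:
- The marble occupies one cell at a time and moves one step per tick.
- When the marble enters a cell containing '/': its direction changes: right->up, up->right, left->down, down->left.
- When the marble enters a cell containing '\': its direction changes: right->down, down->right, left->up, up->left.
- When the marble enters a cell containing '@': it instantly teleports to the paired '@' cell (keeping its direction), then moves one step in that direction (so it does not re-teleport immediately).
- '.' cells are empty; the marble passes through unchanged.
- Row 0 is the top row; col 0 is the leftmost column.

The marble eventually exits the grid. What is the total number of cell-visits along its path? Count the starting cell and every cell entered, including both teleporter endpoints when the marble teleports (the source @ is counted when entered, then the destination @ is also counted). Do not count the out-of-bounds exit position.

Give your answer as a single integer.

Answer: 9

Derivation:
Step 1: enter (7,0), '.' pass, move right to (7,1)
Step 2: enter (7,1), '/' deflects right->up, move up to (6,1)
Step 3: enter (6,1), '.' pass, move up to (5,1)
Step 4: enter (5,1), '.' pass, move up to (4,1)
Step 5: enter (4,1), '.' pass, move up to (3,1)
Step 6: enter (3,1), '.' pass, move up to (2,1)
Step 7: enter (2,1), '.' pass, move up to (1,1)
Step 8: enter (1,1), '.' pass, move up to (0,1)
Step 9: enter (0,1), '.' pass, move up to (-1,1)
Step 10: at (-1,1) — EXIT via top edge, pos 1
Path length (cell visits): 9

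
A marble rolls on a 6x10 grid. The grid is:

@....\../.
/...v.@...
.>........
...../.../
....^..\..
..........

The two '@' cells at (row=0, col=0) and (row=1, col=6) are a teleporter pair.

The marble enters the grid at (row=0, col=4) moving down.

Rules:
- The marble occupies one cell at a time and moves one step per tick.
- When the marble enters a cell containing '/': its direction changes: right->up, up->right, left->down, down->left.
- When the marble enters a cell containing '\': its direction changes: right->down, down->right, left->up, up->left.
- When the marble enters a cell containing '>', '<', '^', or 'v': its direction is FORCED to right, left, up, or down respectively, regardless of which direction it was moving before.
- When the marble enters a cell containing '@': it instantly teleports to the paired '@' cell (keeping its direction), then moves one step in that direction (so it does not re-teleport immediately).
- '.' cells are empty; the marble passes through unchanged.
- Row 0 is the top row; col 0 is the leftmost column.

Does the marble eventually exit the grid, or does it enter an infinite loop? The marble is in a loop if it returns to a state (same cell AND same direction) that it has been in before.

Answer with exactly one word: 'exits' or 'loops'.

Step 1: enter (0,4), '.' pass, move down to (1,4)
Step 2: enter (1,4), 'v' forces down->down, move down to (2,4)
Step 3: enter (2,4), '.' pass, move down to (3,4)
Step 4: enter (3,4), '.' pass, move down to (4,4)
Step 5: enter (4,4), '^' forces down->up, move up to (3,4)
Step 6: enter (3,4), '.' pass, move up to (2,4)
Step 7: enter (2,4), '.' pass, move up to (1,4)
Step 8: enter (1,4), 'v' forces up->down, move down to (2,4)
Step 9: at (2,4) dir=down — LOOP DETECTED (seen before)

Answer: loops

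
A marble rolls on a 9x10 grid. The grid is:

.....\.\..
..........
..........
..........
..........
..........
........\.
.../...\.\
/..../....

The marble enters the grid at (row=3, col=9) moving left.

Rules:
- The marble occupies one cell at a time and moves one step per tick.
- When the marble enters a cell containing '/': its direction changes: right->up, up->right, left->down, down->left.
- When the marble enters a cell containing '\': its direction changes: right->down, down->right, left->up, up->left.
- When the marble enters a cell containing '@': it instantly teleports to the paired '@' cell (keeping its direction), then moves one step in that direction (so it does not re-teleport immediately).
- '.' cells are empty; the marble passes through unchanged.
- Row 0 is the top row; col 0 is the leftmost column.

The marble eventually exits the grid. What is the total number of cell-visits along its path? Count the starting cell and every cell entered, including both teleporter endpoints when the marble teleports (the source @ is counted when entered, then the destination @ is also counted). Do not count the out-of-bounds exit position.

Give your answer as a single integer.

Answer: 10

Derivation:
Step 1: enter (3,9), '.' pass, move left to (3,8)
Step 2: enter (3,8), '.' pass, move left to (3,7)
Step 3: enter (3,7), '.' pass, move left to (3,6)
Step 4: enter (3,6), '.' pass, move left to (3,5)
Step 5: enter (3,5), '.' pass, move left to (3,4)
Step 6: enter (3,4), '.' pass, move left to (3,3)
Step 7: enter (3,3), '.' pass, move left to (3,2)
Step 8: enter (3,2), '.' pass, move left to (3,1)
Step 9: enter (3,1), '.' pass, move left to (3,0)
Step 10: enter (3,0), '.' pass, move left to (3,-1)
Step 11: at (3,-1) — EXIT via left edge, pos 3
Path length (cell visits): 10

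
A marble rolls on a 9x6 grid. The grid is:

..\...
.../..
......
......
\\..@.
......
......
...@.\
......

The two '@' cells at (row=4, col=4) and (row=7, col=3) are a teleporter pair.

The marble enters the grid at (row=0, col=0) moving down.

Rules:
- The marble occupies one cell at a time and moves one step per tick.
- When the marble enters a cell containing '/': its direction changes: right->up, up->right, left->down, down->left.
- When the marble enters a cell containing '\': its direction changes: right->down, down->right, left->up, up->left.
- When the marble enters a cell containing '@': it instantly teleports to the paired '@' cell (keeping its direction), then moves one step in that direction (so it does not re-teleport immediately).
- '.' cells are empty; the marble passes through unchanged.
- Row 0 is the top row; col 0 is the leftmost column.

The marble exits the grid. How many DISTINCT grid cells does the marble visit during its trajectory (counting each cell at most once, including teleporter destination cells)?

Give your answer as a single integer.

Step 1: enter (0,0), '.' pass, move down to (1,0)
Step 2: enter (1,0), '.' pass, move down to (2,0)
Step 3: enter (2,0), '.' pass, move down to (3,0)
Step 4: enter (3,0), '.' pass, move down to (4,0)
Step 5: enter (4,0), '\' deflects down->right, move right to (4,1)
Step 6: enter (4,1), '\' deflects right->down, move down to (5,1)
Step 7: enter (5,1), '.' pass, move down to (6,1)
Step 8: enter (6,1), '.' pass, move down to (7,1)
Step 9: enter (7,1), '.' pass, move down to (8,1)
Step 10: enter (8,1), '.' pass, move down to (9,1)
Step 11: at (9,1) — EXIT via bottom edge, pos 1
Distinct cells visited: 10 (path length 10)

Answer: 10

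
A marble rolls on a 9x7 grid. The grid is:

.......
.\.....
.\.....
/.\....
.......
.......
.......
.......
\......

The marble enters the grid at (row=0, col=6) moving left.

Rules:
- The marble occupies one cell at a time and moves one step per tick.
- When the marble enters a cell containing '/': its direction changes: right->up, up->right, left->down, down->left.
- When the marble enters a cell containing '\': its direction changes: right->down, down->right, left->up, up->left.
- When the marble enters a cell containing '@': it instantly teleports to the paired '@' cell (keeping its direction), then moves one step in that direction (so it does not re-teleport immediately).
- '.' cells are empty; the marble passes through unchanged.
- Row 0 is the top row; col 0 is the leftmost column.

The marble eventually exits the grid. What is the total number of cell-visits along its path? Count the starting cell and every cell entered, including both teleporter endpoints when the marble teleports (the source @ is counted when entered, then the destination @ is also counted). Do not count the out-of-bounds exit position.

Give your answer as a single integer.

Step 1: enter (0,6), '.' pass, move left to (0,5)
Step 2: enter (0,5), '.' pass, move left to (0,4)
Step 3: enter (0,4), '.' pass, move left to (0,3)
Step 4: enter (0,3), '.' pass, move left to (0,2)
Step 5: enter (0,2), '.' pass, move left to (0,1)
Step 6: enter (0,1), '.' pass, move left to (0,0)
Step 7: enter (0,0), '.' pass, move left to (0,-1)
Step 8: at (0,-1) — EXIT via left edge, pos 0
Path length (cell visits): 7

Answer: 7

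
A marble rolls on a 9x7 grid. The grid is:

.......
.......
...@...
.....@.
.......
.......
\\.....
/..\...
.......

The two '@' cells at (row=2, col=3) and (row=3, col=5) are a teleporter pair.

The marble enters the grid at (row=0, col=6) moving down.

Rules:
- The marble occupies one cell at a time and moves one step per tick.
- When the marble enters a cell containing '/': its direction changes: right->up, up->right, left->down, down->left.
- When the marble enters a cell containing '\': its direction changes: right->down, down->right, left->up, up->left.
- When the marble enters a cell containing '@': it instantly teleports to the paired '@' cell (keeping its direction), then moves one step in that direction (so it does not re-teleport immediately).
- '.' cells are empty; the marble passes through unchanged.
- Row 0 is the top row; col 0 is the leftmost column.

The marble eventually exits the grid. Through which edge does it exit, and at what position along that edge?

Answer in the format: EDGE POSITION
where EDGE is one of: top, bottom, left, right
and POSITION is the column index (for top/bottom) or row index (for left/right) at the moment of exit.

Answer: bottom 6

Derivation:
Step 1: enter (0,6), '.' pass, move down to (1,6)
Step 2: enter (1,6), '.' pass, move down to (2,6)
Step 3: enter (2,6), '.' pass, move down to (3,6)
Step 4: enter (3,6), '.' pass, move down to (4,6)
Step 5: enter (4,6), '.' pass, move down to (5,6)
Step 6: enter (5,6), '.' pass, move down to (6,6)
Step 7: enter (6,6), '.' pass, move down to (7,6)
Step 8: enter (7,6), '.' pass, move down to (8,6)
Step 9: enter (8,6), '.' pass, move down to (9,6)
Step 10: at (9,6) — EXIT via bottom edge, pos 6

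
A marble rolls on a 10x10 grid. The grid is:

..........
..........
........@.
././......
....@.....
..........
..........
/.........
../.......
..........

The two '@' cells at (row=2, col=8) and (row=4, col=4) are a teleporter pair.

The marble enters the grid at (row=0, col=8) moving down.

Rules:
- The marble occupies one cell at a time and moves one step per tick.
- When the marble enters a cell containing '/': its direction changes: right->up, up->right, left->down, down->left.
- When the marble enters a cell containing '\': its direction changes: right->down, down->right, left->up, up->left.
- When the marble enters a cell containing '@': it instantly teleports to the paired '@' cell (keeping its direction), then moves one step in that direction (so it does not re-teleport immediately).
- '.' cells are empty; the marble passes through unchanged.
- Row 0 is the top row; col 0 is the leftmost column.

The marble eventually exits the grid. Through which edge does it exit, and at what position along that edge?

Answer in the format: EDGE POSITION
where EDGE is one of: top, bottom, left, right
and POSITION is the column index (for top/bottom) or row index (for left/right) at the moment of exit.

Step 1: enter (0,8), '.' pass, move down to (1,8)
Step 2: enter (1,8), '.' pass, move down to (2,8)
Step 3: enter (2,8), '@' teleport (2,8)->(4,4), also enter (4,4), move down to (5,4)
Step 4: enter (5,4), '.' pass, move down to (6,4)
Step 5: enter (6,4), '.' pass, move down to (7,4)
Step 6: enter (7,4), '.' pass, move down to (8,4)
Step 7: enter (8,4), '.' pass, move down to (9,4)
Step 8: enter (9,4), '.' pass, move down to (10,4)
Step 9: at (10,4) — EXIT via bottom edge, pos 4

Answer: bottom 4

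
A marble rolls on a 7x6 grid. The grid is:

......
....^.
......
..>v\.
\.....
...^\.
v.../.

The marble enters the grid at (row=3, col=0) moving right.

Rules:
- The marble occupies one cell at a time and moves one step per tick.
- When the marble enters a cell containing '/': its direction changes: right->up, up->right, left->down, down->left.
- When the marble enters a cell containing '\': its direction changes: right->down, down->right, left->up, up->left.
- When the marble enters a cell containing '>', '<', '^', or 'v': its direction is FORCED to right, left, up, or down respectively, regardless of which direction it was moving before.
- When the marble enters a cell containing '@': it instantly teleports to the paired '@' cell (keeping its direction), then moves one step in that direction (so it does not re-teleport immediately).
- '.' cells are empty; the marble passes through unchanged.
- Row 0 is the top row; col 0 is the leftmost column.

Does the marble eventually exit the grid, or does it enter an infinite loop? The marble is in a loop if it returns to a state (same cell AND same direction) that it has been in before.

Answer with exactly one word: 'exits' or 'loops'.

Step 1: enter (3,0), '.' pass, move right to (3,1)
Step 2: enter (3,1), '.' pass, move right to (3,2)
Step 3: enter (3,2), '>' forces right->right, move right to (3,3)
Step 4: enter (3,3), 'v' forces right->down, move down to (4,3)
Step 5: enter (4,3), '.' pass, move down to (5,3)
Step 6: enter (5,3), '^' forces down->up, move up to (4,3)
Step 7: enter (4,3), '.' pass, move up to (3,3)
Step 8: enter (3,3), 'v' forces up->down, move down to (4,3)
Step 9: at (4,3) dir=down — LOOP DETECTED (seen before)

Answer: loops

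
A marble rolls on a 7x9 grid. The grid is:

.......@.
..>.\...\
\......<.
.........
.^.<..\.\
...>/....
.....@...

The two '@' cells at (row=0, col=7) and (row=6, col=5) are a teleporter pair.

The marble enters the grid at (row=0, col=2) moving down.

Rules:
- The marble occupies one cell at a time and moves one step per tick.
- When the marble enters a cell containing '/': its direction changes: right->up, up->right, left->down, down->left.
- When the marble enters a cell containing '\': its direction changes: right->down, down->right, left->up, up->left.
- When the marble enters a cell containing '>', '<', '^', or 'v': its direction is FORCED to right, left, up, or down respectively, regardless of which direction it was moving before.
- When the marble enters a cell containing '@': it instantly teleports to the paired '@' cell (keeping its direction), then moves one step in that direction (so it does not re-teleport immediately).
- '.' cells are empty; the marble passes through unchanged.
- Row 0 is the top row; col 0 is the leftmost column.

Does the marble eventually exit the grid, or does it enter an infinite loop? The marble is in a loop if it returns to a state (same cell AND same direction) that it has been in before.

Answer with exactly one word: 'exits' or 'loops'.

Answer: loops

Derivation:
Step 1: enter (0,2), '.' pass, move down to (1,2)
Step 2: enter (1,2), '>' forces down->right, move right to (1,3)
Step 3: enter (1,3), '.' pass, move right to (1,4)
Step 4: enter (1,4), '\' deflects right->down, move down to (2,4)
Step 5: enter (2,4), '.' pass, move down to (3,4)
Step 6: enter (3,4), '.' pass, move down to (4,4)
Step 7: enter (4,4), '.' pass, move down to (5,4)
Step 8: enter (5,4), '/' deflects down->left, move left to (5,3)
Step 9: enter (5,3), '>' forces left->right, move right to (5,4)
Step 10: enter (5,4), '/' deflects right->up, move up to (4,4)
Step 11: enter (4,4), '.' pass, move up to (3,4)
Step 12: enter (3,4), '.' pass, move up to (2,4)
Step 13: enter (2,4), '.' pass, move up to (1,4)
Step 14: enter (1,4), '\' deflects up->left, move left to (1,3)
Step 15: enter (1,3), '.' pass, move left to (1,2)
Step 16: enter (1,2), '>' forces left->right, move right to (1,3)
Step 17: at (1,3) dir=right — LOOP DETECTED (seen before)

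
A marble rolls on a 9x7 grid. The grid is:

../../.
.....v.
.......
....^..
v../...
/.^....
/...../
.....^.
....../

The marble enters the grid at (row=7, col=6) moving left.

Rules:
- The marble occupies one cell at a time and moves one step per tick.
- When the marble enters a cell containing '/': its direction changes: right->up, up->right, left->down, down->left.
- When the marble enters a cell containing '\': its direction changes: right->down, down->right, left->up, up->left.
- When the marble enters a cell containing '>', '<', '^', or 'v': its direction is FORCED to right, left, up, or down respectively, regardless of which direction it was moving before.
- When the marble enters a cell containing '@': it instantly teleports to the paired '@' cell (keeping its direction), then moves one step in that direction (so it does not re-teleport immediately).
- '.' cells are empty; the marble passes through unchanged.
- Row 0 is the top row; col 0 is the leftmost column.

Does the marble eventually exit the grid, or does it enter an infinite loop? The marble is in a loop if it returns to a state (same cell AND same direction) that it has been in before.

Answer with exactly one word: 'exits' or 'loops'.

Answer: loops

Derivation:
Step 1: enter (7,6), '.' pass, move left to (7,5)
Step 2: enter (7,5), '^' forces left->up, move up to (6,5)
Step 3: enter (6,5), '.' pass, move up to (5,5)
Step 4: enter (5,5), '.' pass, move up to (4,5)
Step 5: enter (4,5), '.' pass, move up to (3,5)
Step 6: enter (3,5), '.' pass, move up to (2,5)
Step 7: enter (2,5), '.' pass, move up to (1,5)
Step 8: enter (1,5), 'v' forces up->down, move down to (2,5)
Step 9: enter (2,5), '.' pass, move down to (3,5)
Step 10: enter (3,5), '.' pass, move down to (4,5)
Step 11: enter (4,5), '.' pass, move down to (5,5)
Step 12: enter (5,5), '.' pass, move down to (6,5)
Step 13: enter (6,5), '.' pass, move down to (7,5)
Step 14: enter (7,5), '^' forces down->up, move up to (6,5)
Step 15: at (6,5) dir=up — LOOP DETECTED (seen before)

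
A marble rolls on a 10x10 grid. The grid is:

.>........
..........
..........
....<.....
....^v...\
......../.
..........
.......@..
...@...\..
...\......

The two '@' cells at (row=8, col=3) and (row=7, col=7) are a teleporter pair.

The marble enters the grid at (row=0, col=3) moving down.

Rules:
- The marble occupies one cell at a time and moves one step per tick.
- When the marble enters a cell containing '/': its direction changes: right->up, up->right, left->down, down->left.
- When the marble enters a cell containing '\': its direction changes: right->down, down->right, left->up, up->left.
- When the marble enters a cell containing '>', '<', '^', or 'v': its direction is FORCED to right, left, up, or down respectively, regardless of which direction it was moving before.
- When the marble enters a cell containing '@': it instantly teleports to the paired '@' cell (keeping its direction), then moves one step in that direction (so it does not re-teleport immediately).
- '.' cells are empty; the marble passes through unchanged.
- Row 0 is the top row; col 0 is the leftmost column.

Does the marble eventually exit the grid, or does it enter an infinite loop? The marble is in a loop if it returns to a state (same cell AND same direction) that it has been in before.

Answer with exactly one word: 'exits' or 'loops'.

Step 1: enter (0,3), '.' pass, move down to (1,3)
Step 2: enter (1,3), '.' pass, move down to (2,3)
Step 3: enter (2,3), '.' pass, move down to (3,3)
Step 4: enter (3,3), '.' pass, move down to (4,3)
Step 5: enter (4,3), '.' pass, move down to (5,3)
Step 6: enter (5,3), '.' pass, move down to (6,3)
Step 7: enter (6,3), '.' pass, move down to (7,3)
Step 8: enter (7,3), '.' pass, move down to (8,3)
Step 9: enter (8,3), '@' teleport (8,3)->(7,7), also enter (7,7), move down to (8,7)
Step 10: enter (8,7), '\' deflects down->right, move right to (8,8)
Step 11: enter (8,8), '.' pass, move right to (8,9)
Step 12: enter (8,9), '.' pass, move right to (8,10)
Step 13: at (8,10) — EXIT via right edge, pos 8

Answer: exits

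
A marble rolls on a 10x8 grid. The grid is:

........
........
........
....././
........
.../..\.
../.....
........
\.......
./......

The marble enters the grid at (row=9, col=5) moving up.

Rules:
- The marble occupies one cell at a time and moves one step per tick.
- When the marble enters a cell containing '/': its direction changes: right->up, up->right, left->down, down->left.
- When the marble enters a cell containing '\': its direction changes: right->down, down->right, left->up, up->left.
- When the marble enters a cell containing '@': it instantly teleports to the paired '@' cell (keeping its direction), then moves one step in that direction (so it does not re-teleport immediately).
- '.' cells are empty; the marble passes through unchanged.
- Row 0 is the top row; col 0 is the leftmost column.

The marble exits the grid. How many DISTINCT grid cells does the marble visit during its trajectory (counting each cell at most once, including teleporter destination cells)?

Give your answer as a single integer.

Answer: 12

Derivation:
Step 1: enter (9,5), '.' pass, move up to (8,5)
Step 2: enter (8,5), '.' pass, move up to (7,5)
Step 3: enter (7,5), '.' pass, move up to (6,5)
Step 4: enter (6,5), '.' pass, move up to (5,5)
Step 5: enter (5,5), '.' pass, move up to (4,5)
Step 6: enter (4,5), '.' pass, move up to (3,5)
Step 7: enter (3,5), '/' deflects up->right, move right to (3,6)
Step 8: enter (3,6), '.' pass, move right to (3,7)
Step 9: enter (3,7), '/' deflects right->up, move up to (2,7)
Step 10: enter (2,7), '.' pass, move up to (1,7)
Step 11: enter (1,7), '.' pass, move up to (0,7)
Step 12: enter (0,7), '.' pass, move up to (-1,7)
Step 13: at (-1,7) — EXIT via top edge, pos 7
Distinct cells visited: 12 (path length 12)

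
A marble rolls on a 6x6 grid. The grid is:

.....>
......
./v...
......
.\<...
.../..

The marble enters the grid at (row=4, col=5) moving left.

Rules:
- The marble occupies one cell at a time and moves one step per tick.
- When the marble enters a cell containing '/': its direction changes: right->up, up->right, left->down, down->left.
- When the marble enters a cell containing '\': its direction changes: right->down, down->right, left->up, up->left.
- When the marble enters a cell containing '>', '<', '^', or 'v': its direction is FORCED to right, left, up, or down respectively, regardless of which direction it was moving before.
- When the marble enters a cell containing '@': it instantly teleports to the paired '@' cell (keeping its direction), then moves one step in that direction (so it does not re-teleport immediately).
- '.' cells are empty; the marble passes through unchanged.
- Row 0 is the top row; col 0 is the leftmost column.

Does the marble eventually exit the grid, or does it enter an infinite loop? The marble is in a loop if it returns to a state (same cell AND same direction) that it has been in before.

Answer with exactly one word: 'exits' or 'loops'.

Step 1: enter (4,5), '.' pass, move left to (4,4)
Step 2: enter (4,4), '.' pass, move left to (4,3)
Step 3: enter (4,3), '.' pass, move left to (4,2)
Step 4: enter (4,2), '<' forces left->left, move left to (4,1)
Step 5: enter (4,1), '\' deflects left->up, move up to (3,1)
Step 6: enter (3,1), '.' pass, move up to (2,1)
Step 7: enter (2,1), '/' deflects up->right, move right to (2,2)
Step 8: enter (2,2), 'v' forces right->down, move down to (3,2)
Step 9: enter (3,2), '.' pass, move down to (4,2)
Step 10: enter (4,2), '<' forces down->left, move left to (4,1)
Step 11: at (4,1) dir=left — LOOP DETECTED (seen before)

Answer: loops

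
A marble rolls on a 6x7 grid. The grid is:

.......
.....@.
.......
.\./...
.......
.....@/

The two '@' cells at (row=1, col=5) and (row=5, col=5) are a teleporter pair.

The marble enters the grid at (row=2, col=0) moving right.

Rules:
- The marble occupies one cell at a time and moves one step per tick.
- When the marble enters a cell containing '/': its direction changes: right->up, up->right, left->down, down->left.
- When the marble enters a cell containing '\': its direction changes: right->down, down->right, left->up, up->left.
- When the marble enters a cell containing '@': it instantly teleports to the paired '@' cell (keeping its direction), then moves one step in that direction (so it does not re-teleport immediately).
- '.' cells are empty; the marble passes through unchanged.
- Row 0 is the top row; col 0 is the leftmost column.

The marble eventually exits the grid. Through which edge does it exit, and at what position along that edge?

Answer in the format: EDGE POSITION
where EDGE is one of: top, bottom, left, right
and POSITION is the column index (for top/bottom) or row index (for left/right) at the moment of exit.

Step 1: enter (2,0), '.' pass, move right to (2,1)
Step 2: enter (2,1), '.' pass, move right to (2,2)
Step 3: enter (2,2), '.' pass, move right to (2,3)
Step 4: enter (2,3), '.' pass, move right to (2,4)
Step 5: enter (2,4), '.' pass, move right to (2,5)
Step 6: enter (2,5), '.' pass, move right to (2,6)
Step 7: enter (2,6), '.' pass, move right to (2,7)
Step 8: at (2,7) — EXIT via right edge, pos 2

Answer: right 2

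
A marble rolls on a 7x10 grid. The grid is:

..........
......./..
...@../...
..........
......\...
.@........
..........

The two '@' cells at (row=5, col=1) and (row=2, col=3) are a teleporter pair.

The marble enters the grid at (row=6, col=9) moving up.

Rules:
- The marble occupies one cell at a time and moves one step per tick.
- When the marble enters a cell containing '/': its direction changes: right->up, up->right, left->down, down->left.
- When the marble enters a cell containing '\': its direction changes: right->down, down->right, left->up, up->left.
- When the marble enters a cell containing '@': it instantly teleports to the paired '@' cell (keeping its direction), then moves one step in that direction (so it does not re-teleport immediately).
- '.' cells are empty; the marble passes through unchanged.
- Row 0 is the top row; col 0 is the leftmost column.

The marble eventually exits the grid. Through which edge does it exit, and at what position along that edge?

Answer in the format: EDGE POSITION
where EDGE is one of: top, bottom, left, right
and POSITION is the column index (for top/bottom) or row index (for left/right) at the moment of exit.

Step 1: enter (6,9), '.' pass, move up to (5,9)
Step 2: enter (5,9), '.' pass, move up to (4,9)
Step 3: enter (4,9), '.' pass, move up to (3,9)
Step 4: enter (3,9), '.' pass, move up to (2,9)
Step 5: enter (2,9), '.' pass, move up to (1,9)
Step 6: enter (1,9), '.' pass, move up to (0,9)
Step 7: enter (0,9), '.' pass, move up to (-1,9)
Step 8: at (-1,9) — EXIT via top edge, pos 9

Answer: top 9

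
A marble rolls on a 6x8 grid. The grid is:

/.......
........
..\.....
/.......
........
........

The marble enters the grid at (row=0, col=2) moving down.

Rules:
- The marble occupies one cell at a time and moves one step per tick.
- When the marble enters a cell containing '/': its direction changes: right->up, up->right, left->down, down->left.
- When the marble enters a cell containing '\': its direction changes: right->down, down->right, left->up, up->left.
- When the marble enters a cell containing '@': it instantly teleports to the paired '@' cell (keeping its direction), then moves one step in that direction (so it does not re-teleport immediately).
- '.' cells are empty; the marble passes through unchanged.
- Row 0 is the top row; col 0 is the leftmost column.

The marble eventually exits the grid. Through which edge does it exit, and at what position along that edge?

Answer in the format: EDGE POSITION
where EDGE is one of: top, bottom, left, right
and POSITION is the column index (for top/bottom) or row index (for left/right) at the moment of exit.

Step 1: enter (0,2), '.' pass, move down to (1,2)
Step 2: enter (1,2), '.' pass, move down to (2,2)
Step 3: enter (2,2), '\' deflects down->right, move right to (2,3)
Step 4: enter (2,3), '.' pass, move right to (2,4)
Step 5: enter (2,4), '.' pass, move right to (2,5)
Step 6: enter (2,5), '.' pass, move right to (2,6)
Step 7: enter (2,6), '.' pass, move right to (2,7)
Step 8: enter (2,7), '.' pass, move right to (2,8)
Step 9: at (2,8) — EXIT via right edge, pos 2

Answer: right 2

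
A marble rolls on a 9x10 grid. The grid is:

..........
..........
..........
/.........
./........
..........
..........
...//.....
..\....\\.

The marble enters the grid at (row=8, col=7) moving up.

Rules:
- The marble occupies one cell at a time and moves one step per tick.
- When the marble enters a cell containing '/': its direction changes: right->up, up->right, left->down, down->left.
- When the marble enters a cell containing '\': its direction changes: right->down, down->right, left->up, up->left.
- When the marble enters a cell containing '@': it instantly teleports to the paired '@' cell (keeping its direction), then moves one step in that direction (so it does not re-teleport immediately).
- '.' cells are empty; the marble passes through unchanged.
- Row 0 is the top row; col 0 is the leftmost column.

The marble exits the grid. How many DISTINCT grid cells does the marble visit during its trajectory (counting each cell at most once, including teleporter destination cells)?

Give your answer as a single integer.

Step 1: enter (8,7), '\' deflects up->left, move left to (8,6)
Step 2: enter (8,6), '.' pass, move left to (8,5)
Step 3: enter (8,5), '.' pass, move left to (8,4)
Step 4: enter (8,4), '.' pass, move left to (8,3)
Step 5: enter (8,3), '.' pass, move left to (8,2)
Step 6: enter (8,2), '\' deflects left->up, move up to (7,2)
Step 7: enter (7,2), '.' pass, move up to (6,2)
Step 8: enter (6,2), '.' pass, move up to (5,2)
Step 9: enter (5,2), '.' pass, move up to (4,2)
Step 10: enter (4,2), '.' pass, move up to (3,2)
Step 11: enter (3,2), '.' pass, move up to (2,2)
Step 12: enter (2,2), '.' pass, move up to (1,2)
Step 13: enter (1,2), '.' pass, move up to (0,2)
Step 14: enter (0,2), '.' pass, move up to (-1,2)
Step 15: at (-1,2) — EXIT via top edge, pos 2
Distinct cells visited: 14 (path length 14)

Answer: 14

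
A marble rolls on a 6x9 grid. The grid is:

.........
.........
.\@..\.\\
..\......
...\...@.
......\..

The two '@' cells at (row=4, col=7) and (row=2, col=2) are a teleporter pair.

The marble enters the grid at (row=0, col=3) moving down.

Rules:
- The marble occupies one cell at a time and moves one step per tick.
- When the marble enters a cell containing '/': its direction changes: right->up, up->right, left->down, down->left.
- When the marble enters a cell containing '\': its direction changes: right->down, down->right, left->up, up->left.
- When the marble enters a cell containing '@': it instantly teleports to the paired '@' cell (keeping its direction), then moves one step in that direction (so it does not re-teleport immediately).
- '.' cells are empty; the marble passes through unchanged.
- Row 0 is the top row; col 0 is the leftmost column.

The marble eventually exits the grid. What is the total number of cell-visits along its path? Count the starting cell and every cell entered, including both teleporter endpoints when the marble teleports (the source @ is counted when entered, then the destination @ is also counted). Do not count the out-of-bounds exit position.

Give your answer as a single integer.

Step 1: enter (0,3), '.' pass, move down to (1,3)
Step 2: enter (1,3), '.' pass, move down to (2,3)
Step 3: enter (2,3), '.' pass, move down to (3,3)
Step 4: enter (3,3), '.' pass, move down to (4,3)
Step 5: enter (4,3), '\' deflects down->right, move right to (4,4)
Step 6: enter (4,4), '.' pass, move right to (4,5)
Step 7: enter (4,5), '.' pass, move right to (4,6)
Step 8: enter (4,6), '.' pass, move right to (4,7)
Step 9: enter (4,7), '@' teleport (4,7)->(2,2), also enter (2,2), move right to (2,3)
Step 10: enter (2,3), '.' pass, move right to (2,4)
Step 11: enter (2,4), '.' pass, move right to (2,5)
Step 12: enter (2,5), '\' deflects right->down, move down to (3,5)
Step 13: enter (3,5), '.' pass, move down to (4,5)
Step 14: enter (4,5), '.' pass, move down to (5,5)
Step 15: enter (5,5), '.' pass, move down to (6,5)
Step 16: at (6,5) — EXIT via bottom edge, pos 5
Path length (cell visits): 16

Answer: 16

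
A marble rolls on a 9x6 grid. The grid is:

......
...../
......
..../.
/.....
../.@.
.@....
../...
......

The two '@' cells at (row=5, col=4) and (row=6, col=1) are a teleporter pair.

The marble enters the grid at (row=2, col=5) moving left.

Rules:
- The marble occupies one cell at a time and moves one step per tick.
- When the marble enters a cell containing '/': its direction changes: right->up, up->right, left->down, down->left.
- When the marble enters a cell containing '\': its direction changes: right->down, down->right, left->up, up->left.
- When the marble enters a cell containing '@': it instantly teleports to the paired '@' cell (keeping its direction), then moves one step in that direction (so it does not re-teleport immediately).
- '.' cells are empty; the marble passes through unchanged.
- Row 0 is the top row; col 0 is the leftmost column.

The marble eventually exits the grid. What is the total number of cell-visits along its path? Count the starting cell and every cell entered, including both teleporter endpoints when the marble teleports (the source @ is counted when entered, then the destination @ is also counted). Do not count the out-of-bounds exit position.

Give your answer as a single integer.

Answer: 6

Derivation:
Step 1: enter (2,5), '.' pass, move left to (2,4)
Step 2: enter (2,4), '.' pass, move left to (2,3)
Step 3: enter (2,3), '.' pass, move left to (2,2)
Step 4: enter (2,2), '.' pass, move left to (2,1)
Step 5: enter (2,1), '.' pass, move left to (2,0)
Step 6: enter (2,0), '.' pass, move left to (2,-1)
Step 7: at (2,-1) — EXIT via left edge, pos 2
Path length (cell visits): 6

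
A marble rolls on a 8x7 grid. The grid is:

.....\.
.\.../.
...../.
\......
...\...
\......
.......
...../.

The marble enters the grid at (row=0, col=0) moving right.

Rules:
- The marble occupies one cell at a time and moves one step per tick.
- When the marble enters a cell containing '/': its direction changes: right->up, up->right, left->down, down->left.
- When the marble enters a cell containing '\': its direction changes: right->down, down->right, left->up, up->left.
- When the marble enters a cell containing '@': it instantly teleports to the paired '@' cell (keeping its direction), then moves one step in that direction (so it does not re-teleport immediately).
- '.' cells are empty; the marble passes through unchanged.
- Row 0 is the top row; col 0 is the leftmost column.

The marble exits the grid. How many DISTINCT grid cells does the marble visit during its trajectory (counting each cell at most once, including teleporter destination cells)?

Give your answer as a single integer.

Step 1: enter (0,0), '.' pass, move right to (0,1)
Step 2: enter (0,1), '.' pass, move right to (0,2)
Step 3: enter (0,2), '.' pass, move right to (0,3)
Step 4: enter (0,3), '.' pass, move right to (0,4)
Step 5: enter (0,4), '.' pass, move right to (0,5)
Step 6: enter (0,5), '\' deflects right->down, move down to (1,5)
Step 7: enter (1,5), '/' deflects down->left, move left to (1,4)
Step 8: enter (1,4), '.' pass, move left to (1,3)
Step 9: enter (1,3), '.' pass, move left to (1,2)
Step 10: enter (1,2), '.' pass, move left to (1,1)
Step 11: enter (1,1), '\' deflects left->up, move up to (0,1)
Step 12: enter (0,1), '.' pass, move up to (-1,1)
Step 13: at (-1,1) — EXIT via top edge, pos 1
Distinct cells visited: 11 (path length 12)

Answer: 11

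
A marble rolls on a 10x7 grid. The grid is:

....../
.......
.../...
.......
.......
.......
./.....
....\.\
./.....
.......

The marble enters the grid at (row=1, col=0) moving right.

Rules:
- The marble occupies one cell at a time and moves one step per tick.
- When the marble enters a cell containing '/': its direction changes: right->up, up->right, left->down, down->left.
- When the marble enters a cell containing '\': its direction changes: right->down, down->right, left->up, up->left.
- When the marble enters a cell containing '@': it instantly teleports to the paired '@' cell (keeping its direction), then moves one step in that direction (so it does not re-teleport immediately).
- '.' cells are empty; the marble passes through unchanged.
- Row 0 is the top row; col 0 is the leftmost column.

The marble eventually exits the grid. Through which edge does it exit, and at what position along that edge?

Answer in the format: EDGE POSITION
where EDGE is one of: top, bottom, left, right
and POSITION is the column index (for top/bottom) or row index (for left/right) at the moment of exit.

Step 1: enter (1,0), '.' pass, move right to (1,1)
Step 2: enter (1,1), '.' pass, move right to (1,2)
Step 3: enter (1,2), '.' pass, move right to (1,3)
Step 4: enter (1,3), '.' pass, move right to (1,4)
Step 5: enter (1,4), '.' pass, move right to (1,5)
Step 6: enter (1,5), '.' pass, move right to (1,6)
Step 7: enter (1,6), '.' pass, move right to (1,7)
Step 8: at (1,7) — EXIT via right edge, pos 1

Answer: right 1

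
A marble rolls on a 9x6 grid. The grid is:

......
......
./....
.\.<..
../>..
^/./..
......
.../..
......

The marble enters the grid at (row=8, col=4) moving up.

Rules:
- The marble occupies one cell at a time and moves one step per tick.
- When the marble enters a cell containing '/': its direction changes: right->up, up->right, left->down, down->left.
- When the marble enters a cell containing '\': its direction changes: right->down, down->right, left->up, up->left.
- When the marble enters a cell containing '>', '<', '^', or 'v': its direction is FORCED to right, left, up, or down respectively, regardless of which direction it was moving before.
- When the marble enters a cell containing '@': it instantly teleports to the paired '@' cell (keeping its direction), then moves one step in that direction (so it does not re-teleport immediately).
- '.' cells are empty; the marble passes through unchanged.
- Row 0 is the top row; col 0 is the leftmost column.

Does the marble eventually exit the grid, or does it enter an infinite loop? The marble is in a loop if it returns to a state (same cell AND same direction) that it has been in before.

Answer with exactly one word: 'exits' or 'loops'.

Answer: exits

Derivation:
Step 1: enter (8,4), '.' pass, move up to (7,4)
Step 2: enter (7,4), '.' pass, move up to (6,4)
Step 3: enter (6,4), '.' pass, move up to (5,4)
Step 4: enter (5,4), '.' pass, move up to (4,4)
Step 5: enter (4,4), '.' pass, move up to (3,4)
Step 6: enter (3,4), '.' pass, move up to (2,4)
Step 7: enter (2,4), '.' pass, move up to (1,4)
Step 8: enter (1,4), '.' pass, move up to (0,4)
Step 9: enter (0,4), '.' pass, move up to (-1,4)
Step 10: at (-1,4) — EXIT via top edge, pos 4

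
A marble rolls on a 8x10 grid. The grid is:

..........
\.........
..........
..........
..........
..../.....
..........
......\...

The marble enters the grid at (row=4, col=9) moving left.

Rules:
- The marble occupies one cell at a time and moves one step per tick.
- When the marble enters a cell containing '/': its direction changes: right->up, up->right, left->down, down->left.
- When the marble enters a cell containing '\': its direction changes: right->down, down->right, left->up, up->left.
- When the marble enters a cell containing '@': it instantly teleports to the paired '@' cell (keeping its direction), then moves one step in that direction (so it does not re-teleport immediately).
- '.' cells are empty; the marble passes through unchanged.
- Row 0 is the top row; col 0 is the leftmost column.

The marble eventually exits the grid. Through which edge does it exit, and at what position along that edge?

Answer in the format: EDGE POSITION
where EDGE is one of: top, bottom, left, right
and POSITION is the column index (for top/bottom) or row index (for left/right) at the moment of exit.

Answer: left 4

Derivation:
Step 1: enter (4,9), '.' pass, move left to (4,8)
Step 2: enter (4,8), '.' pass, move left to (4,7)
Step 3: enter (4,7), '.' pass, move left to (4,6)
Step 4: enter (4,6), '.' pass, move left to (4,5)
Step 5: enter (4,5), '.' pass, move left to (4,4)
Step 6: enter (4,4), '.' pass, move left to (4,3)
Step 7: enter (4,3), '.' pass, move left to (4,2)
Step 8: enter (4,2), '.' pass, move left to (4,1)
Step 9: enter (4,1), '.' pass, move left to (4,0)
Step 10: enter (4,0), '.' pass, move left to (4,-1)
Step 11: at (4,-1) — EXIT via left edge, pos 4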